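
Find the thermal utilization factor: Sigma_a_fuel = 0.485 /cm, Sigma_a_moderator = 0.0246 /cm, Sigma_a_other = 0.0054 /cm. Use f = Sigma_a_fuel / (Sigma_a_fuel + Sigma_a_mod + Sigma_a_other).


f = Sigma_a_fuel / (Sigma_a_fuel + Sigma_a_mod + Sigma_a_other)
f = 0.485 / (0.485 + 0.0246 + 0.0054)
f = 0.94175

0.94175


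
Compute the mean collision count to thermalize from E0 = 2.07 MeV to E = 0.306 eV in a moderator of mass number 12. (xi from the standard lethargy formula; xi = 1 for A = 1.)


xi = 1 + (A-1)^2/(2A)*ln((A-1)/(A+1)) = 0.1577690 (for A = 12)
n = ln(E0/E) / xi
n = ln(2.07e6 / 0.306) / 0.1577690
n = ln(6.764706e+06) / 0.1577690 = 99.685

99.685


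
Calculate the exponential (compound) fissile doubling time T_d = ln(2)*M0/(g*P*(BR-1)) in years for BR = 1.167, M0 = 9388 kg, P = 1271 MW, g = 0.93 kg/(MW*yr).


Breeding gain G = BR - 1 = 1.167 - 1 = 0.167
Fissile production rate = g * P * G = 0.93 * 1271 * 0.167 = 197.39901 kg/yr
T_d = ln(2) * M0 / (g * P * G)
T_d = ln(2) * 9388 / 197.39901 = 32.965 yr

32.965


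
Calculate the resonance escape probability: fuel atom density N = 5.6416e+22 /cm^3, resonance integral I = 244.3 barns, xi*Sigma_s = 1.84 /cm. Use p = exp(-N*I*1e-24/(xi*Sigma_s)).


p = exp(-N * I * 1e-24 / (xi*Sigma_s))
p = exp(-5.6416e+22 * 244.3 * 1e-24 / 1.84)
p = 5.5839e-04

5.5839e-04


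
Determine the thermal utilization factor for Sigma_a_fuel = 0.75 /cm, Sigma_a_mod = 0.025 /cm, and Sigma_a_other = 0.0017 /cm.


f = Sigma_a_fuel / (Sigma_a_fuel + Sigma_a_mod + Sigma_a_other)
f = 0.75 / (0.75 + 0.025 + 0.0017)
f = 0.96562

0.96562


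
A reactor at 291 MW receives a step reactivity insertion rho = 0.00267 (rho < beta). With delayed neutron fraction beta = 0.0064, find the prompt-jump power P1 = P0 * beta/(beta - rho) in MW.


P1/P0 = beta / (beta - rho)
P1/P0 = 0.0064 / (0.0064 - 0.00267) = 1.715818
P1 = 291 * 1.715818 = 499.30 MW

499.30


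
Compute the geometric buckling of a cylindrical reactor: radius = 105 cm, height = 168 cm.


B^2 = (2.405/R)^2 + (pi/H)^2
B^2 = (2.405/105)^2 + (pi/168)^2
B^2 = 8.7432e-04 /cm^2

8.7432e-04


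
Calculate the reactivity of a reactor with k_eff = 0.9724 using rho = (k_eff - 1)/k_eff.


rho = (k_eff - 1) / k_eff
rho = (0.9724 - 1) / 0.9724
rho = -0.028383

-0.028383


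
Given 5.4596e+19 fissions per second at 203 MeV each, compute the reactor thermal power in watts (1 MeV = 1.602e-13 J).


P = fission_rate * E_MeV * 1.602e-13
P = 5.4596e+19 * 203 * 1.602e-13
P = 1.7755e+09 W

1.7755e+09


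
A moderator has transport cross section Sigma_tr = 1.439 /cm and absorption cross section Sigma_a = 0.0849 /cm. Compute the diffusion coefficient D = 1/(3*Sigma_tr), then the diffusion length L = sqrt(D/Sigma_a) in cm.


D = 1 / (3 * Sigma_tr) = 1 / (3 * 1.439) = 0.2316423 cm
L = sqrt(D / Sigma_a)
L = sqrt(0.2316423 / 0.0849)
L = 1.6518 cm

1.6518


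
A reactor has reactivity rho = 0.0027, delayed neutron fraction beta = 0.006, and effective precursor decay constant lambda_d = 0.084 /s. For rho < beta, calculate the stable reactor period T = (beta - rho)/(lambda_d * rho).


T = (beta - rho) / (lambda_d * rho)
T = (0.006 - 0.0027) / (0.084 * 0.0027)
T = 14.550 s

14.550


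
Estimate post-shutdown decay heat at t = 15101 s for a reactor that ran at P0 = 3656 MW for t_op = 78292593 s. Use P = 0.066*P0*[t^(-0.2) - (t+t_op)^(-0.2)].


P/P0 = 0.066 * [t^(-0.2) - (t + t_op)^(-0.2)]
P/P0 = 0.066 * [15101^(-0.2) - (15101 + 78292593)^(-0.2)]
P/P0 = 0.066 * [0.1459482 - 0.02637783] = 0.007891644
P = 3656 * 0.007891644 = 28.852 MW

28.852


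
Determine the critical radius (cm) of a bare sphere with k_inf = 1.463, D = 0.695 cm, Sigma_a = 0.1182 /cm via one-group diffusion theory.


L^2 = D / Sigma_a = 0.695 / 0.1182 = 5.879865 cm^2
B_m^2 = (k_inf - 1) / L^2 = (1.463 - 1) / 5.879865 = 0.07874330 /cm^2
For a bare sphere: B_g = pi/R, so R_c = pi / sqrt(B_m^2)
R_c = pi / sqrt(0.07874330) = 11.195 cm

11.195


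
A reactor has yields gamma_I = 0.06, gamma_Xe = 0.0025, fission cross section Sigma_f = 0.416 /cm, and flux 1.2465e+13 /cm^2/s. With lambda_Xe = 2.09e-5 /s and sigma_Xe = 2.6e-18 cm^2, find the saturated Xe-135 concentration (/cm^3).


Xe_eq = (gamma_I + gamma_Xe) * Sigma_f * phi / (lambda_Xe + sigma_Xe * phi)
Numerator = (0.06 + 0.0025) * 0.416 * 1.2465e+13 = 3.240900e+11
Denominator = 2.09e-5 + 2.6e-18 * 1.2465e+13 = 5.330900e-05
Xe_eq = 3.240900e+11 / 5.330900e-05 = 6.0795e+15 /cm^3

6.0795e+15


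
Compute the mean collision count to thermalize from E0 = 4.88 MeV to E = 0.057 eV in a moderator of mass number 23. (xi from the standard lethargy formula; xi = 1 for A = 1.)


xi = 1 + (A-1)^2/(2A)*ln((A-1)/(A+1)) = 0.08448899 (for A = 23)
n = ln(E0/E) / xi
n = ln(4.88e6 / 0.057) / 0.08448899
n = ln(8.561404e+07) / 0.08448899 = 216.19

216.19


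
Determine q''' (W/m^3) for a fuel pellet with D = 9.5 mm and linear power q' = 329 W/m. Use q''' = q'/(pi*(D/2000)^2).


r = D / 2 / 1000 = 9.5 / 2 / 1000 = 0.00475 m
q''' = q' / (pi * r^2)
q''' = 329 / (pi * 0.00475^2)
q''' = 4.6415e+06 W/m^3

4.6415e+06


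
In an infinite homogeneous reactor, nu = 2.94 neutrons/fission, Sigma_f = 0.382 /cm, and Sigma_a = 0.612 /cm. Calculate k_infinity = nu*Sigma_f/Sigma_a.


k_inf = nu * Sigma_f / Sigma_a
k_inf = 2.94 * 0.382 / 0.612
k_inf = 1.8351

1.8351


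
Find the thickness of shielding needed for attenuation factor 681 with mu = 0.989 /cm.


x = ln(factor) / mu
x = ln(681) / 0.989
x = 6.5961 cm

6.5961


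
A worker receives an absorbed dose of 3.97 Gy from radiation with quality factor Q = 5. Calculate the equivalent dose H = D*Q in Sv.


H = D * Q
H = 3.97 * 5
H = 19.850 Sv

19.850


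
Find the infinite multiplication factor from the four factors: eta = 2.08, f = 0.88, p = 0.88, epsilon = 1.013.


k_inf = eta * f * p * epsilon
k_inf = 2.08 * 0.88 * 0.88 * 1.013
k_inf = 1.6317

1.6317


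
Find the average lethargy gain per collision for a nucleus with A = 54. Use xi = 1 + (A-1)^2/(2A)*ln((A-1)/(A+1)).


xi = 1 + (A-1)^2/(2A) * ln((A-1)/(A+1))
xi = 1 + (54-1)^2/(2*54) * ln((54-1)/(54 +1))
xi = 0.036584

0.036584


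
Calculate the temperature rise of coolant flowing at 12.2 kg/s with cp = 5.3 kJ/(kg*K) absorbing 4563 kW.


dT = Q / (m_dot * cp)
dT = 4563 / (12.2 * 5.3)
dT = 70.569 C

70.569


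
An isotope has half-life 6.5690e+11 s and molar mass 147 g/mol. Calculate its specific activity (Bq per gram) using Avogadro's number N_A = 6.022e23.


lambda = ln(2) / t_half = ln(2) / 6.5690e+11 = 1.055179e-12 /s
SA = lambda * N_A / M
SA = 1.055179e-12 * 6.022e23 / 147
SA = 4.3226e+09 Bq/g

4.3226e+09


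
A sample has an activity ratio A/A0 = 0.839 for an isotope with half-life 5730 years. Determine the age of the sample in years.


lambda = ln(2) / t_half = ln(2) / 5730 = 1.209681e-04 /yr
t = -ln(A/A0) / lambda
t = -ln(0.839) / 1.209681e-04
t = 1451.2 yr

1451.2


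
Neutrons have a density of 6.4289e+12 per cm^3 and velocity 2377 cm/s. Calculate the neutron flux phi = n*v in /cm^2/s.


phi = n * v
phi = 6.4289e+12 * 2377
phi = 1.5281e+16 /cm^2/s

1.5281e+16


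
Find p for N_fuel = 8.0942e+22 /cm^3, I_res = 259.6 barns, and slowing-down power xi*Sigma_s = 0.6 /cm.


p = exp(-N * I * 1e-24 / (xi*Sigma_s))
p = exp(-8.0942e+22 * 259.6 * 1e-24 / 0.6)
p = 6.1747e-16

6.1747e-16


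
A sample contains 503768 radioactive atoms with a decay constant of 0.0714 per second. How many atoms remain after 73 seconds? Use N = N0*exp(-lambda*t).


N = N0 * exp(-lambda * t)
N = 503768 * exp(-0.0714 * 73)
N = 2745.4

2745.4


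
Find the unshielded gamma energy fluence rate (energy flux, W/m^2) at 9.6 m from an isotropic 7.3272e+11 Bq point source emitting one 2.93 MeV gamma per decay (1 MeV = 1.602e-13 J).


psi = A * E * 1.602e-13 / (4*pi*r^2)
psi = 7.3272e+11 * 2.93 * 1.602e-13 / (4*pi*9.6^2)
psi = 2.9697e-04 W/m^2

2.9697e-04


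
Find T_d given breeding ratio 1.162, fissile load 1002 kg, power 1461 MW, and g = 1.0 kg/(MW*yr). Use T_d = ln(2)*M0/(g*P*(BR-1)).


Breeding gain G = BR - 1 = 1.162 - 1 = 0.162
Fissile production rate = g * P * G = 1.0 * 1461 * 0.162 = 236.682 kg/yr
T_d = ln(2) * M0 / (g * P * G)
T_d = ln(2) * 1002 / 236.682 = 2.9345 yr

2.9345


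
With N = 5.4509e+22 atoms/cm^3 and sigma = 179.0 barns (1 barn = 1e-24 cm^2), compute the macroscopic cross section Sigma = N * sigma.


Sigma = N * sigma_barns * 1e-24
Sigma = 5.4509e+22 * 179.0 * 1e-24
Sigma = 9.7571 /cm

9.7571


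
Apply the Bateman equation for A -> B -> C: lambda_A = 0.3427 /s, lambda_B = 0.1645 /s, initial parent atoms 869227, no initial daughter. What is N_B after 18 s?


N_B(t) = lambda_A * N_A0 / (lambda_B - lambda_A) * [exp(-lambda_A*t) - exp(-lambda_B*t)]
exp(-0.3427*18) = 0.002094166; exp(-0.1645*18) = 0.05176712
N_B = 0.3427 * 869227 / (0.1645 - 0.3427) * (0.002094166 - 0.05176712)
N_B = 83035

83035


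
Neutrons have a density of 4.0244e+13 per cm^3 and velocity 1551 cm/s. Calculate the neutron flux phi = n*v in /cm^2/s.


phi = n * v
phi = 4.0244e+13 * 1551
phi = 6.2418e+16 /cm^2/s

6.2418e+16


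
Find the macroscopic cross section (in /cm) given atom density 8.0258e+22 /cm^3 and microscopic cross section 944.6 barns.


Sigma = N * sigma_barns * 1e-24
Sigma = 8.0258e+22 * 944.6 * 1e-24
Sigma = 75.812 /cm

75.812


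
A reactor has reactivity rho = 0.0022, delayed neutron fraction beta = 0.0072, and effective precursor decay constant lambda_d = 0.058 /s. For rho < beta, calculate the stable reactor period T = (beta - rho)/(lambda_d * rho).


T = (beta - rho) / (lambda_d * rho)
T = (0.0072 - 0.0022) / (0.058 * 0.0022)
T = 39.185 s

39.185


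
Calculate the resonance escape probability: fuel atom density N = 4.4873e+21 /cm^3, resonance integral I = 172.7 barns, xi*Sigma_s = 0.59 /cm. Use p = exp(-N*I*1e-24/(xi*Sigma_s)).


p = exp(-N * I * 1e-24 / (xi*Sigma_s))
p = exp(-4.4873e+21 * 172.7 * 1e-24 / 0.59)
p = 0.26888

0.26888


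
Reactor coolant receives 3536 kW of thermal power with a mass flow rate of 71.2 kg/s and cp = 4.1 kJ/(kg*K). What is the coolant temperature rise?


dT = Q / (m_dot * cp)
dT = 3536 / (71.2 * 4.1)
dT = 12.113 C

12.113


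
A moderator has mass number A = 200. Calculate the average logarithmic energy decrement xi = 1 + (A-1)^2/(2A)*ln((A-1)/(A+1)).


xi = 1 + (A-1)^2/(2A) * ln((A-1)/(A+1))
xi = 1 + (200-1)^2/(2*200) * ln((200-1)/(200 +1))
xi = 0.0099667

0.0099667


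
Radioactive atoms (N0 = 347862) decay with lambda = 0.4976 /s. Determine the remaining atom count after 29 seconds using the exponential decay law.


N = N0 * exp(-lambda * t)
N = 347862 * exp(-0.4976 * 29)
N = 0.18809

0.18809


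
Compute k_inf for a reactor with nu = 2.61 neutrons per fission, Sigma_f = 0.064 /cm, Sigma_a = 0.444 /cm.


k_inf = nu * Sigma_f / Sigma_a
k_inf = 2.61 * 0.064 / 0.444
k_inf = 0.37622

0.37622


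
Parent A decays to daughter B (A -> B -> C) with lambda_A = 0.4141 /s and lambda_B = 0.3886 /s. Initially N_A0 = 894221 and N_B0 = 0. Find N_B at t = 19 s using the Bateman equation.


N_B(t) = lambda_A * N_A0 / (lambda_B - lambda_A) * [exp(-lambda_A*t) - exp(-lambda_B*t)]
exp(-0.4141*19) = 3.828375e-04; exp(-0.3886*19) = 6.214842e-04
N_B = 0.4141 * 894221 / (0.3886 - 0.4141) * (3.828375e-04 - 6.214842e-04)
N_B = 3465.5

3465.5


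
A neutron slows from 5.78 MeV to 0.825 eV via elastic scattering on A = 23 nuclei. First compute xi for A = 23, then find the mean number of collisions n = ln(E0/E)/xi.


xi = 1 + (A-1)^2/(2A)*ln((A-1)/(A+1)) = 0.08448899 (for A = 23)
n = ln(E0/E) / xi
n = ln(5.78e6 / 0.825) / 0.08448899
n = ln(7.006061e+06) / 0.08448899 = 186.56

186.56


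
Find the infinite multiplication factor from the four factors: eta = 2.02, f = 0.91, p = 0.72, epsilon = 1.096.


k_inf = eta * f * p * epsilon
k_inf = 2.02 * 0.91 * 0.72 * 1.096
k_inf = 1.4506

1.4506


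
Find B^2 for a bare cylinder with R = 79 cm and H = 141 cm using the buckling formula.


B^2 = (2.405/R)^2 + (pi/H)^2
B^2 = (2.405/79)^2 + (pi/141)^2
B^2 = 0.0014232 /cm^2

0.0014232


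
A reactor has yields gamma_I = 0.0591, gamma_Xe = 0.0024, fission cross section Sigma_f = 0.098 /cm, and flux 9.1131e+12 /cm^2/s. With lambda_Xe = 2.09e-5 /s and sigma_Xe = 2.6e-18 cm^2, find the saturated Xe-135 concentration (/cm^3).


Xe_eq = (gamma_I + gamma_Xe) * Sigma_f * phi / (lambda_Xe + sigma_Xe * phi)
Numerator = (0.0591 + 0.0024) * 0.098 * 9.1131e+12 = 5.492465e+10
Denominator = 2.09e-5 + 2.6e-18 * 9.1131e+12 = 4.459406e-05
Xe_eq = 5.492465e+10 / 4.459406e-05 = 1.2317e+15 /cm^3

1.2317e+15


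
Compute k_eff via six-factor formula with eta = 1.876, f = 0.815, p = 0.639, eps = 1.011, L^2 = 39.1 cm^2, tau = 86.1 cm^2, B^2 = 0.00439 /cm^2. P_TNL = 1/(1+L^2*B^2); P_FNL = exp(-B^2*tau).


k_inf = eta*f*p*eps = 1.876*0.815*0.639*1.011 = 0.9877396
P_TNL = 1/(1 + L^2*B^2) = 1/(1 + 39.1*0.00439) = 0.8534979
P_FNL = exp(-B^2*tau) = exp(-0.00439*86.1) = 0.6852449
k_eff = k_inf * P_TNL * P_FNL = 0.9877396 * 0.8534979 * 0.6852449
k_eff = 0.57768

0.57768


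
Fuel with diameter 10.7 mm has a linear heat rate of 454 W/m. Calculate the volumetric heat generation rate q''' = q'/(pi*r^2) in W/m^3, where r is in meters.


r = D / 2 / 1000 = 10.7 / 2 / 1000 = 0.00535 m
q''' = q' / (pi * r^2)
q''' = 454 / (pi * 0.00535^2)
q''' = 5.0489e+06 W/m^3

5.0489e+06


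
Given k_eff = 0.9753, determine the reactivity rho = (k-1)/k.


rho = (k_eff - 1) / k_eff
rho = (0.9753 - 1) / 0.9753
rho = -0.025326

-0.025326


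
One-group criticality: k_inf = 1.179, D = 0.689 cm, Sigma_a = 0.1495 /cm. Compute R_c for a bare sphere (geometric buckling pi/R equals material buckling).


L^2 = D / Sigma_a = 0.689 / 0.1495 = 4.608696 cm^2
B_m^2 = (k_inf - 1) / L^2 = (1.179 - 1) / 4.608696 = 0.03883962 /cm^2
For a bare sphere: B_g = pi/R, so R_c = pi / sqrt(B_m^2)
R_c = pi / sqrt(0.03883962) = 15.941 cm

15.941


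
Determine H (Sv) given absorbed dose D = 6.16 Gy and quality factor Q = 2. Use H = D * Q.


H = D * Q
H = 6.16 * 2
H = 12.320 Sv

12.320


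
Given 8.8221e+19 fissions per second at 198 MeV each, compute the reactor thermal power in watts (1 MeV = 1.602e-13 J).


P = fission_rate * E_MeV * 1.602e-13
P = 8.8221e+19 * 198 * 1.602e-13
P = 2.7983e+09 W

2.7983e+09


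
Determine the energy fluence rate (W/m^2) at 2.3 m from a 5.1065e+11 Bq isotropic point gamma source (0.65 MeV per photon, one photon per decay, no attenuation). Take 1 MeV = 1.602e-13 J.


psi = A * E * 1.602e-13 / (4*pi*r^2)
psi = 5.1065e+11 * 0.65 * 1.602e-13 / (4*pi*2.3^2)
psi = 7.9990e-04 W/m^2

7.9990e-04


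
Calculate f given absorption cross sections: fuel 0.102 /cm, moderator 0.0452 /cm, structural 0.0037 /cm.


f = Sigma_a_fuel / (Sigma_a_fuel + Sigma_a_mod + Sigma_a_other)
f = 0.102 / (0.102 + 0.0452 + 0.0037)
f = 0.67594

0.67594


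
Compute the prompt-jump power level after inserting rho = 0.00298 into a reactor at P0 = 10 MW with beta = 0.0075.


P1/P0 = beta / (beta - rho)
P1/P0 = 0.0075 / (0.0075 - 0.00298) = 1.659292
P1 = 10 * 1.659292 = 16.593 MW

16.593


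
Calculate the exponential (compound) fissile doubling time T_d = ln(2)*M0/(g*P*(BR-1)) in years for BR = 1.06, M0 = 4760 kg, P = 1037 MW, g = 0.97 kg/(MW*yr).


Breeding gain G = BR - 1 = 1.06 - 1 = 0.06
Fissile production rate = g * P * G = 0.97 * 1037 * 0.06 = 60.3534 kg/yr
T_d = ln(2) * M0 / (g * P * G)
T_d = ln(2) * 4760 / 60.3534 = 54.668 yr

54.668


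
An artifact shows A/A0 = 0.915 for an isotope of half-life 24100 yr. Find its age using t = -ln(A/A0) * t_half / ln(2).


lambda = ln(2) / t_half = ln(2) / 24100 = 2.876129e-05 /yr
t = -ln(A/A0) / lambda
t = -ln(0.915) / 2.876129e-05
t = 3088.6 yr

3088.6


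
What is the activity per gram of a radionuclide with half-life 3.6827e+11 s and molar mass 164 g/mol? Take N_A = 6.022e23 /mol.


lambda = ln(2) / t_half = ln(2) / 3.6827e+11 = 1.882171e-12 /s
SA = lambda * N_A / M
SA = 1.882171e-12 * 6.022e23 / 164
SA = 6.9112e+09 Bq/g

6.9112e+09


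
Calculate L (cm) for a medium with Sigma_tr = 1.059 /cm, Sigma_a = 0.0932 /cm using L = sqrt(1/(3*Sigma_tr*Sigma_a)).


D = 1 / (3 * Sigma_tr) = 1 / (3 * 1.059) = 0.3147624 cm
L = sqrt(D / Sigma_a)
L = sqrt(0.3147624 / 0.0932)
L = 1.8377 cm

1.8377


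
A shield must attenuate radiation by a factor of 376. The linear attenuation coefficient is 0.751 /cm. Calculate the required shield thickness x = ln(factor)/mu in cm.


x = ln(factor) / mu
x = ln(376) / 0.751
x = 7.8956 cm

7.8956


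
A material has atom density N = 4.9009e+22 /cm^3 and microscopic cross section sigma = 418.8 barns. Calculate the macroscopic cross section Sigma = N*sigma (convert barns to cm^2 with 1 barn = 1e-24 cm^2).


Sigma = N * sigma_barns * 1e-24
Sigma = 4.9009e+22 * 418.8 * 1e-24
Sigma = 20.525 /cm

20.525


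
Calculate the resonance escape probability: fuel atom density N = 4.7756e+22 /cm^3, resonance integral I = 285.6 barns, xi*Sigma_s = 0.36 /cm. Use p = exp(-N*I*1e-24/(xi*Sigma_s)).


p = exp(-N * I * 1e-24 / (xi*Sigma_s))
p = exp(-4.7756e+22 * 285.6 * 1e-24 / 0.36)
p = 3.5167e-17

3.5167e-17


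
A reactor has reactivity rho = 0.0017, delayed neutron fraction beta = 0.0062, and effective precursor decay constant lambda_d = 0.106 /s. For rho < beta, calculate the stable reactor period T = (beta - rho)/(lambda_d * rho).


T = (beta - rho) / (lambda_d * rho)
T = (0.0062 - 0.0017) / (0.106 * 0.0017)
T = 24.972 s

24.972


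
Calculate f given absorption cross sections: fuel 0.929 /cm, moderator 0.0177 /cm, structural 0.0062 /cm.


f = Sigma_a_fuel / (Sigma_a_fuel + Sigma_a_mod + Sigma_a_other)
f = 0.929 / (0.929 + 0.0177 + 0.0062)
f = 0.97492

0.97492


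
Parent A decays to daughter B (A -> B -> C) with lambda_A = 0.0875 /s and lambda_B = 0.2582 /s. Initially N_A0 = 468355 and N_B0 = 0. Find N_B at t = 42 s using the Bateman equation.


N_B(t) = lambda_A * N_A0 / (lambda_B - lambda_A) * [exp(-lambda_A*t) - exp(-lambda_B*t)]
exp(-0.0875*42) = 0.02534941; exp(-0.2582*42) = 1.951358e-05
N_B = 0.0875 * 468355 / (0.2582 - 0.0875) * (0.02534941 - 1.951358e-05)
N_B = 6081.1

6081.1


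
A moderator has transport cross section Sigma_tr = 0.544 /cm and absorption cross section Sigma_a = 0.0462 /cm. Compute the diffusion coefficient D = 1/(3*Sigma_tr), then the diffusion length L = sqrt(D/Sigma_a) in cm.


D = 1 / (3 * Sigma_tr) = 1 / (3 * 0.544) = 0.6127451 cm
L = sqrt(D / Sigma_a)
L = sqrt(0.6127451 / 0.0462)
L = 3.6418 cm

3.6418


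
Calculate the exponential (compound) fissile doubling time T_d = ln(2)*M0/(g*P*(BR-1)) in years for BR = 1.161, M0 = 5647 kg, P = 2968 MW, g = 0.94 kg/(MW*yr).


Breeding gain G = BR - 1 = 1.161 - 1 = 0.161
Fissile production rate = g * P * G = 0.94 * 2968 * 0.161 = 449.17712 kg/yr
T_d = ln(2) * M0 / (g * P * G)
T_d = ln(2) * 5647 / 449.17712 = 8.7142 yr

8.7142


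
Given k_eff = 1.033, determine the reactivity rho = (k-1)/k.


rho = (k_eff - 1) / k_eff
rho = (1.033 - 1) / 1.033
rho = 0.031946

0.031946


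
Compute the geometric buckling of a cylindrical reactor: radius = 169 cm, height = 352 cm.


B^2 = (2.405/R)^2 + (pi/H)^2
B^2 = (2.405/169)^2 + (pi/352)^2
B^2 = 2.8217e-04 /cm^2

2.8217e-04


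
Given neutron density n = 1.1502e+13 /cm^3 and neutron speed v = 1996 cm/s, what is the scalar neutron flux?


phi = n * v
phi = 1.1502e+13 * 1996
phi = 2.2958e+16 /cm^2/s

2.2958e+16


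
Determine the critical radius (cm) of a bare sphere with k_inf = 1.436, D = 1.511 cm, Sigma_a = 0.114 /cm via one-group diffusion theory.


L^2 = D / Sigma_a = 1.511 / 0.114 = 13.25439 cm^2
B_m^2 = (k_inf - 1) / L^2 = (1.436 - 1) / 13.25439 = 0.03289476 /cm^2
For a bare sphere: B_g = pi/R, so R_c = pi / sqrt(B_m^2)
R_c = pi / sqrt(0.03289476) = 17.322 cm

17.322


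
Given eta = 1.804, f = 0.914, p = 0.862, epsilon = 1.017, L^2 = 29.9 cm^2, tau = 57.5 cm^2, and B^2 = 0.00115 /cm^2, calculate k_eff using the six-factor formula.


k_inf = eta*f*p*eps = 1.804*0.914*0.862*1.017 = 1.445476
P_TNL = 1/(1 + L^2*B^2) = 1/(1 + 29.9*0.00115) = 0.9667580
P_FNL = exp(-B^2*tau) = exp(-0.00115*57.5) = 0.9360139
k_eff = k_inf * P_TNL * P_FNL = 1.445476 * 0.9667580 * 0.9360139
k_eff = 1.3080

1.3080


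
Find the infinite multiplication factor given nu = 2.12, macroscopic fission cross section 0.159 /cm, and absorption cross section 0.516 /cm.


k_inf = nu * Sigma_f / Sigma_a
k_inf = 2.12 * 0.159 / 0.516
k_inf = 0.65326

0.65326


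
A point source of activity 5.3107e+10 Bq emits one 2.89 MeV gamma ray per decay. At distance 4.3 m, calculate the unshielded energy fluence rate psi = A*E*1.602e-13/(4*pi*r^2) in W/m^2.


psi = A * E * 1.602e-13 / (4*pi*r^2)
psi = 5.3107e+10 * 2.89 * 1.602e-13 / (4*pi*4.3^2)
psi = 1.0582e-04 W/m^2

1.0582e-04


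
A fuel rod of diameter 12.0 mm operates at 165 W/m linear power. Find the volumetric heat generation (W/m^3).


r = D / 2 / 1000 = 12.0 / 2 / 1000 = 0.006 m
q''' = q' / (pi * r^2)
q''' = 165 / (pi * 0.006^2)
q''' = 1.4589e+06 W/m^3

1.4589e+06


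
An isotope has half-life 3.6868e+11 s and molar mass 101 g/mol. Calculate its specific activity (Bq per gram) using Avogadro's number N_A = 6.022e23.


lambda = ln(2) / t_half = ln(2) / 3.6868e+11 = 1.880078e-12 /s
SA = lambda * N_A / M
SA = 1.880078e-12 * 6.022e23 / 101
SA = 1.1210e+10 Bq/g

1.1210e+10


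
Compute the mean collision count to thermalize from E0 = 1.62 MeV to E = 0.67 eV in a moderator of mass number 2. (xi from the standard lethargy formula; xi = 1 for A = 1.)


xi = 1 + (A-1)^2/(2A)*ln((A-1)/(A+1)) = 0.7253469 (for A = 2)
n = ln(E0/E) / xi
n = ln(1.62e6 / 0.67) / 0.7253469
n = ln(2.417910e+06) / 0.7253469 = 20.264

20.264


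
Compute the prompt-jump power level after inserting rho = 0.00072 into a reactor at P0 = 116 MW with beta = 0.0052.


P1/P0 = beta / (beta - rho)
P1/P0 = 0.0052 / (0.0052 - 0.00072) = 1.160714
P1 = 116 * 1.160714 = 134.64 MW

134.64


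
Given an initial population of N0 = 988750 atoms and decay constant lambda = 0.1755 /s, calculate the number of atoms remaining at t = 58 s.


N = N0 * exp(-lambda * t)
N = 988750 * exp(-0.1755 * 58)
N = 37.532

37.532


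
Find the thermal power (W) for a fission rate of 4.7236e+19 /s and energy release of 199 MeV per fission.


P = fission_rate * E_MeV * 1.602e-13
P = 4.7236e+19 * 199 * 1.602e-13
P = 1.5059e+09 W

1.5059e+09


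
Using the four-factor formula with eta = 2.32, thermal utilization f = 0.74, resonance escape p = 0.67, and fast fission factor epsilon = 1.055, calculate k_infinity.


k_inf = eta * f * p * epsilon
k_inf = 2.32 * 0.74 * 0.67 * 1.055
k_inf = 1.2135

1.2135


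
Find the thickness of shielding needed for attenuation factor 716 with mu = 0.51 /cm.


x = ln(factor) / mu
x = ln(716) / 0.51
x = 12.890 cm

12.890


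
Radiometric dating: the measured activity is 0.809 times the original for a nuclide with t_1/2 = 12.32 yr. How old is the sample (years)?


lambda = ln(2) / t_half = ln(2) / 12.32 = 0.05626195 /yr
t = -ln(A/A0) / lambda
t = -ln(0.809) / 0.05626195
t = 3.7673 yr

3.7673


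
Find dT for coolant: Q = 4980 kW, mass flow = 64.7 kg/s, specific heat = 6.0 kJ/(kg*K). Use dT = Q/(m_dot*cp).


dT = Q / (m_dot * cp)
dT = 4980 / (64.7 * 6.0)
dT = 12.828 C

12.828


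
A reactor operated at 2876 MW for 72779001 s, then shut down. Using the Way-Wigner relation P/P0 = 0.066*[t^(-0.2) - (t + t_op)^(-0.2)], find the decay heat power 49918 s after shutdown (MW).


P/P0 = 0.066 * [t^(-0.2) - (t + t_op)^(-0.2)]
P/P0 = 0.066 * [49918^(-0.2) - (49918 + 72779001)^(-0.2)]
P/P0 = 0.066 * [0.1149075 - 0.02676327] = 0.005817519
P = 2876 * 0.005817519 = 16.731 MW

16.731


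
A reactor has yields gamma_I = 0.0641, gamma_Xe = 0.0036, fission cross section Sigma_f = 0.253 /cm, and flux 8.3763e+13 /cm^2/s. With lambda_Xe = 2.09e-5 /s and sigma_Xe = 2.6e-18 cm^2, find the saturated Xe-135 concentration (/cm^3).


Xe_eq = (gamma_I + gamma_Xe) * Sigma_f * phi / (lambda_Xe + sigma_Xe * phi)
Numerator = (0.0641 + 0.0036) * 0.253 * 8.3763e+13 = 1.434701e+12
Denominator = 2.09e-5 + 2.6e-18 * 8.3763e+13 = 2.386838e-04
Xe_eq = 1.434701e+12 / 2.386838e-04 = 6.0109e+15 /cm^3

6.0109e+15


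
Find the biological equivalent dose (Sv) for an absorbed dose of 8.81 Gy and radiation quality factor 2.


H = D * Q
H = 8.81 * 2
H = 17.620 Sv

17.620


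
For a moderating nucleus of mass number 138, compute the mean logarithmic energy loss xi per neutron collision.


xi = 1 + (A-1)^2/(2A) * ln((A-1)/(A+1))
xi = 1 + (138-1)^2/(2*138) * ln((138-1)/(138 +1))
xi = 0.014423

0.014423


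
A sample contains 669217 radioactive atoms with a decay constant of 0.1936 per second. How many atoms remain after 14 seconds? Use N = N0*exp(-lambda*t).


N = N0 * exp(-lambda * t)
N = 669217 * exp(-0.1936 * 14)
N = 44510

44510


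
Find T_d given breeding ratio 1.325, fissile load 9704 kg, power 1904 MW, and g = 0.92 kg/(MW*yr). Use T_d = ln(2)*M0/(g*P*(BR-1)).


Breeding gain G = BR - 1 = 1.325 - 1 = 0.325
Fissile production rate = g * P * G = 0.92 * 1904 * 0.325 = 569.296 kg/yr
T_d = ln(2) * M0 / (g * P * G)
T_d = ln(2) * 9704 / 569.296 = 11.815 yr

11.815


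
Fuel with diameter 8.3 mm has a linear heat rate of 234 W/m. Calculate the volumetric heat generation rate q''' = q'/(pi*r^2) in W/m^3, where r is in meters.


r = D / 2 / 1000 = 8.3 / 2 / 1000 = 0.00415 m
q''' = q' / (pi * r^2)
q''' = 234 / (pi * 0.00415^2)
q''' = 4.3248e+06 W/m^3

4.3248e+06


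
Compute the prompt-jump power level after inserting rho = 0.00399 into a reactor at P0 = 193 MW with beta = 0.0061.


P1/P0 = beta / (beta - rho)
P1/P0 = 0.0061 / (0.0061 - 0.00399) = 2.890995
P1 = 193 * 2.890995 = 557.96 MW

557.96


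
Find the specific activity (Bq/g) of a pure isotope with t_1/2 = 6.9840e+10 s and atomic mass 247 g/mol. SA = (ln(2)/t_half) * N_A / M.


lambda = ln(2) / t_half = ln(2) / 6.9840e+10 = 9.924788e-12 /s
SA = lambda * N_A / M
SA = 9.924788e-12 * 6.022e23 / 247
SA = 2.4197e+10 Bq/g

2.4197e+10


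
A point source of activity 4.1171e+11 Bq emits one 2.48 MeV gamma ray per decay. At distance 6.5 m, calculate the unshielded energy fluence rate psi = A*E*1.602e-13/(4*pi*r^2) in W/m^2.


psi = A * E * 1.602e-13 / (4*pi*r^2)
psi = 4.1171e+11 * 2.48 * 1.602e-13 / (4*pi*6.5^2)
psi = 3.0808e-04 W/m^2

3.0808e-04


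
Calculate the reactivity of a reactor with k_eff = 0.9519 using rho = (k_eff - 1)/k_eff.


rho = (k_eff - 1) / k_eff
rho = (0.9519 - 1) / 0.9519
rho = -0.050531

-0.050531


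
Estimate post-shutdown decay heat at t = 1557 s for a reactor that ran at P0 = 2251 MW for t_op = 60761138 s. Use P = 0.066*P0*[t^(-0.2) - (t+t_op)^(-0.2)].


P/P0 = 0.066 * [t^(-0.2) - (t + t_op)^(-0.2)]
P/P0 = 0.066 * [1557^(-0.2) - (1557 + 60761138)^(-0.2)]
P/P0 = 0.066 * [0.2299018 - 0.02775061] = 0.01334198
P = 2251 * 0.01334198 = 30.033 MW

30.033


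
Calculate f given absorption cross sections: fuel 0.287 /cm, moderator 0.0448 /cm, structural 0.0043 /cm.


f = Sigma_a_fuel / (Sigma_a_fuel + Sigma_a_mod + Sigma_a_other)
f = 0.287 / (0.287 + 0.0448 + 0.0043)
f = 0.85391

0.85391


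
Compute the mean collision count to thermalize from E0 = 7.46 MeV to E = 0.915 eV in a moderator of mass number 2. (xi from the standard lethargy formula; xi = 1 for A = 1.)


xi = 1 + (A-1)^2/(2A)*ln((A-1)/(A+1)) = 0.7253469 (for A = 2)
n = ln(E0/E) / xi
n = ln(7.46e6 / 0.915) / 0.7253469
n = ln(8.153005e+06) / 0.7253469 = 21.940

21.940


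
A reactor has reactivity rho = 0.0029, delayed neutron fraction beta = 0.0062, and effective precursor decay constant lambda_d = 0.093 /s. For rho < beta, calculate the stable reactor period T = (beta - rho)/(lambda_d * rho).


T = (beta - rho) / (lambda_d * rho)
T = (0.0062 - 0.0029) / (0.093 * 0.0029)
T = 12.236 s

12.236


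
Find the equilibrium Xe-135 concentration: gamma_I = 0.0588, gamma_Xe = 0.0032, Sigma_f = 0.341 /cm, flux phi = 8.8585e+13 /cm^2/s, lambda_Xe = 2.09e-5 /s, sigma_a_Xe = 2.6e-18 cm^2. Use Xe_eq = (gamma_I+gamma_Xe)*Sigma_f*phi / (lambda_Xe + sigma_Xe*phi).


Xe_eq = (gamma_I + gamma_Xe) * Sigma_f * phi / (lambda_Xe + sigma_Xe * phi)
Numerator = (0.0588 + 0.0032) * 0.341 * 8.8585e+13 = 1.872864e+12
Denominator = 2.09e-5 + 2.6e-18 * 8.8585e+13 = 2.512210e-04
Xe_eq = 1.872864e+12 / 2.512210e-04 = 7.4550e+15 /cm^3

7.4550e+15


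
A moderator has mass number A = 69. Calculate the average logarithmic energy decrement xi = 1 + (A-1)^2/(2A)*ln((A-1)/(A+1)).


xi = 1 + (A-1)^2/(2A) * ln((A-1)/(A+1))
xi = 1 + (69-1)^2/(2*69) * ln((69-1)/(69 +1))
xi = 0.028707

0.028707


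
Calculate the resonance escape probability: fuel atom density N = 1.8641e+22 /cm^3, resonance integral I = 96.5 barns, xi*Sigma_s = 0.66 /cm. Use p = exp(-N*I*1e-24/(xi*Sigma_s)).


p = exp(-N * I * 1e-24 / (xi*Sigma_s))
p = exp(-1.8641e+22 * 96.5 * 1e-24 / 0.66)
p = 0.065511

0.065511


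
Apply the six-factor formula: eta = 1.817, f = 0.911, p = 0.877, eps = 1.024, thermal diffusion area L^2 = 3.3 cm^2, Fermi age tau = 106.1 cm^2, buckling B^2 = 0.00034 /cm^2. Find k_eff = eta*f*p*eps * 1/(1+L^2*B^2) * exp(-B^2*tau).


k_inf = eta*f*p*eps = 1.817*0.911*0.877*1.024 = 1.486527
P_TNL = 1/(1 + L^2*B^2) = 1/(1 + 3.3*0.00034) = 0.9988793
P_FNL = exp(-B^2*tau) = exp(-0.00034*106.1) = 0.9645689
k_eff = k_inf * P_TNL * P_FNL = 1.486527 * 0.9988793 * 0.9645689
k_eff = 1.4323

1.4323


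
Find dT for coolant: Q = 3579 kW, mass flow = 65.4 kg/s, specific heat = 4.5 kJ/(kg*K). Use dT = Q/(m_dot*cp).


dT = Q / (m_dot * cp)
dT = 3579 / (65.4 * 4.5)
dT = 12.161 C

12.161


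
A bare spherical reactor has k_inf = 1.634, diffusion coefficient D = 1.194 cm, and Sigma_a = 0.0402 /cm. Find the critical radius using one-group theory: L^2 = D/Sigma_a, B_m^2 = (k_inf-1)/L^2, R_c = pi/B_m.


L^2 = D / Sigma_a = 1.194 / 0.0402 = 29.70149 cm^2
B_m^2 = (k_inf - 1) / L^2 = (1.634 - 1) / 29.70149 = 0.02134573 /cm^2
For a bare sphere: B_g = pi/R, so R_c = pi / sqrt(B_m^2)
R_c = pi / sqrt(0.02134573) = 21.503 cm

21.503


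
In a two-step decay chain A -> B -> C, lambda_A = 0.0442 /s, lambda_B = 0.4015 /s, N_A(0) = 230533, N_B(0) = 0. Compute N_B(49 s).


N_B(t) = lambda_A * N_A0 / (lambda_B - lambda_A) * [exp(-lambda_A*t) - exp(-lambda_B*t)]
exp(-0.0442*49) = 0.1146582; exp(-0.4015*49) = 2.856982e-09
N_B = 0.0442 * 230533 / (0.4015 - 0.0442) * (0.1146582 - 2.856982e-09)
N_B = 3269.8

3269.8


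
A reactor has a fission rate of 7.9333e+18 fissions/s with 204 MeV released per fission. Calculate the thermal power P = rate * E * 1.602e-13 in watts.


P = fission_rate * E_MeV * 1.602e-13
P = 7.9333e+18 * 204 * 1.602e-13
P = 2.5927e+08 W

2.5927e+08


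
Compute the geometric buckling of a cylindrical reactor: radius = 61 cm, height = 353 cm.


B^2 = (2.405/R)^2 + (pi/H)^2
B^2 = (2.405/61)^2 + (pi/353)^2
B^2 = 0.0016336 /cm^2

0.0016336


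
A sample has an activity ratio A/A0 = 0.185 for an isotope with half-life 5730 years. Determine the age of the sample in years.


lambda = ln(2) / t_half = ln(2) / 5730 = 1.209681e-04 /yr
t = -ln(A/A0) / lambda
t = -ln(0.185) / 1.209681e-04
t = 13949 yr

13949


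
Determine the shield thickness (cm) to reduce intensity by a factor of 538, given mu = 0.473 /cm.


x = ln(factor) / mu
x = ln(538) / 0.473
x = 13.294 cm

13.294


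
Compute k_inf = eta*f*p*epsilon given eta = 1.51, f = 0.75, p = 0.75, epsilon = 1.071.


k_inf = eta * f * p * epsilon
k_inf = 1.51 * 0.75 * 0.75 * 1.071
k_inf = 0.90968

0.90968


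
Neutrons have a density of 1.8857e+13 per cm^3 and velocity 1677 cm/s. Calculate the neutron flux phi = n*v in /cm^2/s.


phi = n * v
phi = 1.8857e+13 * 1677
phi = 3.1623e+16 /cm^2/s

3.1623e+16


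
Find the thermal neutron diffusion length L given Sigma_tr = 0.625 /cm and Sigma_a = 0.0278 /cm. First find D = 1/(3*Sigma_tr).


D = 1 / (3 * Sigma_tr) = 1 / (3 * 0.625) = 0.5333333 cm
L = sqrt(D / Sigma_a)
L = sqrt(0.5333333 / 0.0278)
L = 4.3800 cm

4.3800


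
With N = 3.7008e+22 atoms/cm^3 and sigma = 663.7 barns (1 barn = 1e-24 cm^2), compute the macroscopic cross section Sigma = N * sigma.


Sigma = N * sigma_barns * 1e-24
Sigma = 3.7008e+22 * 663.7 * 1e-24
Sigma = 24.562 /cm

24.562


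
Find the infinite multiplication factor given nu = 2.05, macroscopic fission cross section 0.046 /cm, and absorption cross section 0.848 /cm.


k_inf = nu * Sigma_f / Sigma_a
k_inf = 2.05 * 0.046 / 0.848
k_inf = 0.11120

0.11120


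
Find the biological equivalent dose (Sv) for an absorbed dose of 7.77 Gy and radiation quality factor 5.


H = D * Q
H = 7.77 * 5
H = 38.850 Sv

38.850


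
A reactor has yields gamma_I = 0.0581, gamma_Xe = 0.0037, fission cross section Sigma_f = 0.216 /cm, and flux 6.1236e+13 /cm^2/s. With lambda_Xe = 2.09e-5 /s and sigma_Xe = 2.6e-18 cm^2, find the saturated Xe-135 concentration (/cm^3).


Xe_eq = (gamma_I + gamma_Xe) * Sigma_f * phi / (lambda_Xe + sigma_Xe * phi)
Numerator = (0.0581 + 0.0037) * 0.216 * 6.1236e+13 = 8.174271e+11
Denominator = 2.09e-5 + 2.6e-18 * 6.1236e+13 = 1.801136e-04
Xe_eq = 8.174271e+11 / 1.801136e-04 = 4.5384e+15 /cm^3

4.5384e+15


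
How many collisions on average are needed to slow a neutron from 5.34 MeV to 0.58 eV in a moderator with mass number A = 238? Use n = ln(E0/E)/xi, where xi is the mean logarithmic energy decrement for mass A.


xi = 1 + (A-1)^2/(2A)*ln((A-1)/(A+1)) = 0.008379872 (for A = 238)
n = ln(E0/E) / xi
n = ln(5.34e6 / 0.58) / 0.008379872
n = ln(9.206897e+06) / 0.008379872 = 1913.6

1913.6


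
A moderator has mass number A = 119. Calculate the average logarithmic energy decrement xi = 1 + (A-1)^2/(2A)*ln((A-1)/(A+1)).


xi = 1 + (A-1)^2/(2A) * ln((A-1)/(A+1))
xi = 1 + (119-1)^2/(2*119) * ln((119-1)/(119 +1))
xi = 0.016713

0.016713


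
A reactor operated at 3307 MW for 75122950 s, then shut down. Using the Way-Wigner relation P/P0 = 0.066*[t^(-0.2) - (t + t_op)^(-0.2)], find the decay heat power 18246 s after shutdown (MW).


P/P0 = 0.066 * [t^(-0.2) - (t + t_op)^(-0.2)]
P/P0 = 0.066 * [18246^(-0.2) - (18246 + 75122950)^(-0.2)]
P/P0 = 0.066 * [0.1405292 - 0.02659649] = 0.007519559
P = 3307 * 0.007519559 = 24.867 MW

24.867


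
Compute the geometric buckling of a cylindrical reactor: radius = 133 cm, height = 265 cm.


B^2 = (2.405/R)^2 + (pi/H)^2
B^2 = (2.405/133)^2 + (pi/265)^2
B^2 = 4.6753e-04 /cm^2

4.6753e-04


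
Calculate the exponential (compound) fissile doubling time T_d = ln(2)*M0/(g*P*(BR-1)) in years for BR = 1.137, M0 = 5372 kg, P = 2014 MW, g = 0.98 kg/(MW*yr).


Breeding gain G = BR - 1 = 1.137 - 1 = 0.137
Fissile production rate = g * P * G = 0.98 * 2014 * 0.137 = 270.39964 kg/yr
T_d = ln(2) * M0 / (g * P * G)
T_d = ln(2) * 5372 / 270.39964 = 13.771 yr

13.771


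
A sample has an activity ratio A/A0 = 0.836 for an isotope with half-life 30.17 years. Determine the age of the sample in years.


lambda = ln(2) / t_half = ln(2) / 30.17 = 0.02297472 /yr
t = -ln(A/A0) / lambda
t = -ln(0.836) / 0.02297472
t = 7.7967 yr

7.7967


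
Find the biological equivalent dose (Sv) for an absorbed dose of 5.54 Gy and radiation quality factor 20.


H = D * Q
H = 5.54 * 20
H = 110.80 Sv

110.80


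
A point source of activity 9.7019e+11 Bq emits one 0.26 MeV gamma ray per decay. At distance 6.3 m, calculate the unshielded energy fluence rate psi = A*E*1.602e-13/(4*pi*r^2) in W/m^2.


psi = A * E * 1.602e-13 / (4*pi*r^2)
psi = 9.7019e+11 * 0.26 * 1.602e-13 / (4*pi*6.3^2)
psi = 8.1022e-05 W/m^2

8.1022e-05


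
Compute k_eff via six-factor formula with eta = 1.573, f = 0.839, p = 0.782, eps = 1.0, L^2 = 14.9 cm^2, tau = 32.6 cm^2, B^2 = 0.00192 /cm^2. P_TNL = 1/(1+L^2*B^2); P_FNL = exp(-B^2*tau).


k_inf = eta*f*p*eps = 1.573*0.839*0.782*1.0 = 1.032042
P_TNL = 1/(1 + L^2*B^2) = 1/(1 + 14.9*0.00192) = 0.9721877
P_FNL = exp(-B^2*tau) = exp(-0.00192*32.6) = 0.9393266
k_eff = k_inf * P_TNL * P_FNL = 1.032042 * 0.9721877 * 0.9393266
k_eff = 0.94246

0.94246


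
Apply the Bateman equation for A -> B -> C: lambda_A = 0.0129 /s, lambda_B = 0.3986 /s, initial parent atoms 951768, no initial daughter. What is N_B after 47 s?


N_B(t) = lambda_A * N_A0 / (lambda_B - lambda_A) * [exp(-lambda_A*t) - exp(-lambda_B*t)]
exp(-0.0129*47) = 0.5453650; exp(-0.3986*47) = 7.308703e-09
N_B = 0.0129 * 951768 / (0.3986 - 0.0129) * (0.5453650 - 7.308703e-09)
N_B = 17360

17360


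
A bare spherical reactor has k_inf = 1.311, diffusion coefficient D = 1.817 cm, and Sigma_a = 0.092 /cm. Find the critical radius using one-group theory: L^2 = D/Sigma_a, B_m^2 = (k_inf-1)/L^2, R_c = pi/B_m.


L^2 = D / Sigma_a = 1.817 / 0.092 = 19.75000 cm^2
B_m^2 = (k_inf - 1) / L^2 = (1.311 - 1) / 19.75000 = 0.01574684 /cm^2
For a bare sphere: B_g = pi/R, so R_c = pi / sqrt(B_m^2)
R_c = pi / sqrt(0.01574684) = 25.035 cm

25.035


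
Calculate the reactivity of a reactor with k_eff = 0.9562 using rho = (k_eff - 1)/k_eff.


rho = (k_eff - 1) / k_eff
rho = (0.9562 - 1) / 0.9562
rho = -0.045806

-0.045806


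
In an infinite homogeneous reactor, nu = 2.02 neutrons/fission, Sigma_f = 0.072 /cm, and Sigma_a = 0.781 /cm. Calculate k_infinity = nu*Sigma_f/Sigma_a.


k_inf = nu * Sigma_f / Sigma_a
k_inf = 2.02 * 0.072 / 0.781
k_inf = 0.18622

0.18622


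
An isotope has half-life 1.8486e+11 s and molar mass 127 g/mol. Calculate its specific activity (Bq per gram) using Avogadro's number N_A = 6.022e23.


lambda = ln(2) / t_half = ln(2) / 1.8486e+11 = 3.749579e-12 /s
SA = lambda * N_A / M
SA = 3.749579e-12 * 6.022e23 / 127
SA = 1.7779e+10 Bq/g

1.7779e+10


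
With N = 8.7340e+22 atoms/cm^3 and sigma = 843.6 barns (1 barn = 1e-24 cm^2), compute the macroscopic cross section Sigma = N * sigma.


Sigma = N * sigma_barns * 1e-24
Sigma = 8.7340e+22 * 843.6 * 1e-24
Sigma = 73.680 /cm

73.680


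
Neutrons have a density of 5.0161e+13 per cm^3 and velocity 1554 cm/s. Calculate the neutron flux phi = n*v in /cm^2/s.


phi = n * v
phi = 5.0161e+13 * 1554
phi = 7.7950e+16 /cm^2/s

7.7950e+16


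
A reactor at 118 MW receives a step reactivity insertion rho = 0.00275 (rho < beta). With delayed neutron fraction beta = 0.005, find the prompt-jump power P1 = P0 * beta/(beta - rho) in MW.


P1/P0 = beta / (beta - rho)
P1/P0 = 0.005 / (0.005 - 0.00275) = 2.222222
P1 = 118 * 2.222222 = 262.22 MW

262.22


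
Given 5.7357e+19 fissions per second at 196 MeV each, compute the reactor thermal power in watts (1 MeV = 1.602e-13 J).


P = fission_rate * E_MeV * 1.602e-13
P = 5.7357e+19 * 196 * 1.602e-13
P = 1.8010e+09 W

1.8010e+09


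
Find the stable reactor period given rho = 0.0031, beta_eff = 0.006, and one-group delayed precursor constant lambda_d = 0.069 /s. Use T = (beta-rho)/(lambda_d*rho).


T = (beta - rho) / (lambda_d * rho)
T = (0.006 - 0.0031) / (0.069 * 0.0031)
T = 13.558 s

13.558


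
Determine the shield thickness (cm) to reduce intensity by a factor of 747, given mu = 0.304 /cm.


x = ln(factor) / mu
x = ln(747) / 0.304
x = 21.763 cm

21.763


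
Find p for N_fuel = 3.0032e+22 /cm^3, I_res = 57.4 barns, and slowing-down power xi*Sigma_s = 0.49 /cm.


p = exp(-N * I * 1e-24 / (xi*Sigma_s))
p = exp(-3.0032e+22 * 57.4 * 1e-24 / 0.49)
p = 0.029658

0.029658


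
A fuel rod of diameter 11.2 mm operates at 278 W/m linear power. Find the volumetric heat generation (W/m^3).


r = D / 2 / 1000 = 11.2 / 2 / 1000 = 0.0056 m
q''' = q' / (pi * r^2)
q''' = 278 / (pi * 0.0056^2)
q''' = 2.8218e+06 W/m^3

2.8218e+06


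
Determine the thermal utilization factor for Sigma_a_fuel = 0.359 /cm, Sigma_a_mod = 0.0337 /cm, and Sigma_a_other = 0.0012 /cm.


f = Sigma_a_fuel / (Sigma_a_fuel + Sigma_a_mod + Sigma_a_other)
f = 0.359 / (0.359 + 0.0337 + 0.0012)
f = 0.91140

0.91140
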